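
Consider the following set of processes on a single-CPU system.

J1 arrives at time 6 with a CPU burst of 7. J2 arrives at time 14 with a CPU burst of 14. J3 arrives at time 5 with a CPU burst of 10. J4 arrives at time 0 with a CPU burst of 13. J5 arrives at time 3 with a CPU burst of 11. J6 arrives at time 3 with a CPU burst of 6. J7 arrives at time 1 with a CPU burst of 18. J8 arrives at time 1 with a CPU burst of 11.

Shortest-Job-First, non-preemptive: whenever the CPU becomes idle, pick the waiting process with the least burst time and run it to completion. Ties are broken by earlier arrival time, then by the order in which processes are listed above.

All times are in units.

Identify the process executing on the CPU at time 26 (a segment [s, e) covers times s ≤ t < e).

Timeline: | J4 0-13 | J6 13-19 | J1 19-26 | J3 26-36 | J8 36-47 | J5 47-58 | J2 58-72 | J7 72-90 |
Completion: J1=26  J2=72  J3=36  J4=13  J5=58  J6=19  J7=90  J8=47
Turnaround (C−A): J1=20  J2=58  J3=31  J4=13  J5=55  J6=16  J7=89  J8=46

J3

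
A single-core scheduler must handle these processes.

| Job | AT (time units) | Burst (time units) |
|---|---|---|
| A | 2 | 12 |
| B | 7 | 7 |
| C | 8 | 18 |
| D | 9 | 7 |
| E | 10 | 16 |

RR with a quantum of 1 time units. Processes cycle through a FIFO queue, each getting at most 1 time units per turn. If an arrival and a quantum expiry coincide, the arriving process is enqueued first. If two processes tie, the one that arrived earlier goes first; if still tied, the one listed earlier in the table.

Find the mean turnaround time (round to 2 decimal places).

40.20

Schedule: | idle 0-2 | A 2-7 | B 7-8 | A 8-9 | C 9-10 | B 10-11 | D 11-12 | A 12-13 | E 13-14 | C 14-15 | B 15-16 | D 16-17 | A 17-18 | E 18-19 | C 19-20 | B 20-21 | D 21-22 | A 22-23 | E 23-24 | C 24-25 | B 25-26 | D 26-27 | A 27-28 | E 28-29 | C 29-30 | B 30-31 | D 31-32 | A 32-33 | E 33-34 | C 34-35 | B 35-36 | D 36-37 | A 37-38 | E 38-39 | C 39-40 | D 40-41 | E 41-42 | C 42-43 | E 43-44 | C 44-45 | E 45-46 | C 46-47 | E 47-48 | C 48-49 | E 49-50 | C 50-51 | E 51-52 | C 52-53 | E 53-54 | C 54-55 | E 55-56 | C 56-57 | E 57-58 | C 58-59 | E 59-60 | C 60-62 |
Completion: A=38  B=36  C=62  D=41  E=60
Turnaround times: A=36, B=29, C=54, D=32, E=50
Average turnaround = (36+29+54+32+50) / 5 = 201/5 = 40.20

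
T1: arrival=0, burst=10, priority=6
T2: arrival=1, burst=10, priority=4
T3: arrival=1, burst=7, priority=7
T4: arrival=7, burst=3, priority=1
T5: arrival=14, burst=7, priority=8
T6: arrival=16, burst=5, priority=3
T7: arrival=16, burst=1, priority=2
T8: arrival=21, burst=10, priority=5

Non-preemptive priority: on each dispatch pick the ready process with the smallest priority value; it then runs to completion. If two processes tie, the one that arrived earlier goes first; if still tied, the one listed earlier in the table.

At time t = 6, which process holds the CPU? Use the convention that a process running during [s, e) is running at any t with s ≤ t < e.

T1

Timeline: | T1 0-10 | T4 10-13 | T2 13-23 | T7 23-24 | T6 24-29 | T8 29-39 | T3 39-46 | T5 46-53 |
Completion: T1=10  T2=23  T3=46  T4=13  T5=53  T6=29  T7=24  T8=39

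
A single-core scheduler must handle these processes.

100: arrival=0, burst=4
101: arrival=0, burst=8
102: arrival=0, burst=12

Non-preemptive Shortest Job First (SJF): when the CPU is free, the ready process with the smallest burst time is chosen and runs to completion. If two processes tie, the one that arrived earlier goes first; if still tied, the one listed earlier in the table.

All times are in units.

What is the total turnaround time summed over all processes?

Gantt: | 100 0-4 | 101 4-12 | 102 12-24 |
Completion: 100=4  101=12  102=24
Turnaround (C−A): 100=4  101=12  102=24
Turnaround = completion − arrival: 100=4, 101=12, 102=24
Total turnaround = 4 + 12 + 24 = 40

40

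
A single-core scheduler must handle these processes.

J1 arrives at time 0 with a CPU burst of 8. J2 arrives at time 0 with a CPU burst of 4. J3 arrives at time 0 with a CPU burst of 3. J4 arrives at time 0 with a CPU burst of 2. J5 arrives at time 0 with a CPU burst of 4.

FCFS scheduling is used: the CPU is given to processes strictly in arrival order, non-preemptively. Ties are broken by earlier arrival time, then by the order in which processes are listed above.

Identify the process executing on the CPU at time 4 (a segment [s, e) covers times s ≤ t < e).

J1

Schedule: | J1 0-8 | J2 8-12 | J3 12-15 | J4 15-17 | J5 17-21 |
Completion: J1=8  J2=12  J3=15  J4=17  J5=21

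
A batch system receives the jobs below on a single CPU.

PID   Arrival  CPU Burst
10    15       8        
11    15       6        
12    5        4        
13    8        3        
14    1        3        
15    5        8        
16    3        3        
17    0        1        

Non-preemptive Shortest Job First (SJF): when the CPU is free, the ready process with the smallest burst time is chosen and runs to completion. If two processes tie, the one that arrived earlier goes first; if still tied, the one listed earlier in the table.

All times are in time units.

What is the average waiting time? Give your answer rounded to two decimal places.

Gantt: | 17 0-1 | 14 1-4 | 16 4-7 | 12 7-11 | 13 11-14 | 15 14-22 | 11 22-28 | 10 28-36 |
Completion: 10=36  11=28  12=11  13=14  14=4  15=22  16=7  17=1
Waiting times: 10=13, 11=7, 12=2, 13=3, 14=0, 15=9, 16=1, 17=0
Average waiting = (13+7+2+3+0+9+1+0) / 8 = 35/8 = 4.38

4.38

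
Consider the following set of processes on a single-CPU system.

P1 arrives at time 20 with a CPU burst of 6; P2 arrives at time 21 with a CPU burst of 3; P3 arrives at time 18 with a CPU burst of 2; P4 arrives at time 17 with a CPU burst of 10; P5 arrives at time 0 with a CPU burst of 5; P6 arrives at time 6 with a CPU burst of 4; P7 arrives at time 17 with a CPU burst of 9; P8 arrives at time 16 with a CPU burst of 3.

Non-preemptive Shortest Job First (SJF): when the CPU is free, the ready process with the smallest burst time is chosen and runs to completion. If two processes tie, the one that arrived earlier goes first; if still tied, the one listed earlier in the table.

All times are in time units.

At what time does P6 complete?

10

Gantt: | P5 0-5 | idle 5-6 | P6 6-10 | idle 10-16 | P8 16-19 | P3 19-21 | P2 21-24 | P1 24-30 | P7 30-39 | P4 39-49 |
Completion: P1=30  P2=24  P3=21  P4=49  P5=5  P6=10  P7=39  P8=19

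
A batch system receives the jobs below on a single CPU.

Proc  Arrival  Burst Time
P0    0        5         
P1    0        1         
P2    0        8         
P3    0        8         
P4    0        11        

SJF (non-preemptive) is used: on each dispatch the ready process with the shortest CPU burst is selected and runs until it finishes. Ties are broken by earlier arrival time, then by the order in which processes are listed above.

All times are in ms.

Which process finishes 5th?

P4

Timeline: | P1 0-1 | P0 1-6 | P2 6-14 | P3 14-22 | P4 22-33 |
Completion: P0=6  P1=1  P2=14  P3=22  P4=33
Finish order: P1 → P0 → P2 → P3 → P4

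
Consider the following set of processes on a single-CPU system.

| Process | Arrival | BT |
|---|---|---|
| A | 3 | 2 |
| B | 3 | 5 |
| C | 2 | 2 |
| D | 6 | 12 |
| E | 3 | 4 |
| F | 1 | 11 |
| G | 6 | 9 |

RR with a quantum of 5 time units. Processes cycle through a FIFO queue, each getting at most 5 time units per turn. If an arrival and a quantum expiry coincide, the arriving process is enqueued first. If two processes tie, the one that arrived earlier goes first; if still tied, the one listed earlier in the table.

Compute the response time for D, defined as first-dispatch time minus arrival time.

13

Gantt: | idle 0-1 | F 1-6 | C 6-8 | A 8-10 | B 10-15 | E 15-19 | D 19-24 | G 24-29 | F 29-34 | D 34-39 | G 39-43 | F 43-44 | D 44-46 |
Completion: A=10  B=15  C=8  D=46  E=19  F=44  G=43
Response(D) = first start − arrival = 19 − 6 = 13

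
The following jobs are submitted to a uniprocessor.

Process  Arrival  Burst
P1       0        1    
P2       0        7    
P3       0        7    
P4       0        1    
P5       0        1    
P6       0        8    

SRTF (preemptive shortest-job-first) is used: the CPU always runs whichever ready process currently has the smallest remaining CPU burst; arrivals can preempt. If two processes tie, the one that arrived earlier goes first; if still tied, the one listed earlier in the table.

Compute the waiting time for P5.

2

Schedule: | P1 0-1 | P4 1-2 | P5 2-3 | P2 3-10 | P3 10-17 | P6 17-25 |
Completion: P1=1  P2=10  P3=17  P4=2  P5=3  P6=25
Turnaround (C−A): P1=1  P2=10  P3=17  P4=2  P5=3  P6=25
Waiting(P5) = turnaround − burst = 3 − 1 = 2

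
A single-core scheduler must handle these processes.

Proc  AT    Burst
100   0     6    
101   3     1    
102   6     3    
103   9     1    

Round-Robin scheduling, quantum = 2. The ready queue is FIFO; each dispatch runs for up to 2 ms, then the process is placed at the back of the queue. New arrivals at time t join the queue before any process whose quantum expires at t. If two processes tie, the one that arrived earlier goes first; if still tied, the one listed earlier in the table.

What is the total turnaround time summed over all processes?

15

Gantt: | 100 0-4 | 101 4-5 | 100 5-7 | 102 7-9 | 103 9-10 | 102 10-11 |
Completion: 100=7  101=5  102=11  103=10
Turnaround = completion − arrival: 100=7, 101=2, 102=5, 103=1
Total turnaround = 7 + 2 + 5 + 1 = 15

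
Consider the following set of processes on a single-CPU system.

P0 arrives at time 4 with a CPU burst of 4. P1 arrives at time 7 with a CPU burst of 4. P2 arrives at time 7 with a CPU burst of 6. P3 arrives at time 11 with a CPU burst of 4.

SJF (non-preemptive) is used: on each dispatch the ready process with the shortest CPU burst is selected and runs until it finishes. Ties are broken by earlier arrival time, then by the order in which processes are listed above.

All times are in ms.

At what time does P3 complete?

Gantt: | idle 0-4 | P0 4-8 | P1 8-12 | P3 12-16 | P2 16-22 |
Completion: P0=8  P1=12  P2=22  P3=16
Turnaround (C−A): P0=4  P1=5  P2=15  P3=5

16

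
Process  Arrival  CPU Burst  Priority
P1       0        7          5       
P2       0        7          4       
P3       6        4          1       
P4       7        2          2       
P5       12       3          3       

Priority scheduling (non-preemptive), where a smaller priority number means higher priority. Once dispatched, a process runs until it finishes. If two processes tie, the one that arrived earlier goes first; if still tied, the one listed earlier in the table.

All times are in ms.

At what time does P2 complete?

Gantt: | P2 0-7 | P3 7-11 | P4 11-13 | P5 13-16 | P1 16-23 |
Completion: P1=23  P2=7  P3=11  P4=13  P5=16
Turnaround (C−A): P1=23  P2=7  P3=5  P4=6  P5=4

7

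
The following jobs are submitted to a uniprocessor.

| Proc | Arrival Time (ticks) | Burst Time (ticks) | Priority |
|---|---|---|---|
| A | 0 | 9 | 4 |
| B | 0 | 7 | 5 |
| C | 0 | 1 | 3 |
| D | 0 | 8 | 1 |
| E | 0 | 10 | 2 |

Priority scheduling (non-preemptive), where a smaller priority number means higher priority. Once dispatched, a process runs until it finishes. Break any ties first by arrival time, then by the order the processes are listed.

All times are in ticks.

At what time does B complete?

Gantt: | D 0-8 | E 8-18 | C 18-19 | A 19-28 | B 28-35 |
Completion: A=28  B=35  C=19  D=8  E=18
Turnaround (C−A): A=28  B=35  C=19  D=8  E=18

35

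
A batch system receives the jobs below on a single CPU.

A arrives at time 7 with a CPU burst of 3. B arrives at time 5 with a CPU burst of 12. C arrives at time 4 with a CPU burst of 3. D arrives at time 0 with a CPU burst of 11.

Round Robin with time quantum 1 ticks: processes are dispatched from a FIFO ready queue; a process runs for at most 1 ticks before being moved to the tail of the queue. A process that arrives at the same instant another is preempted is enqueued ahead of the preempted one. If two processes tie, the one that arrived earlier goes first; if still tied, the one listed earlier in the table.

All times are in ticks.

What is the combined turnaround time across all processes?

65

Gantt: | D 0-4 | C 4-5 | D 5-6 | B 6-7 | C 7-8 | D 8-9 | A 9-10 | B 10-11 | C 11-12 | D 12-13 | A 13-14 | B 14-15 | D 15-16 | A 16-17 | B 17-18 | D 18-19 | B 19-20 | D 20-21 | B 21-22 | D 22-23 | B 23-29 |
Completion: A=17  B=29  C=12  D=23
Turnaround = completion − arrival: A=10, B=24, C=8, D=23
Total turnaround = 10 + 24 + 8 + 23 = 65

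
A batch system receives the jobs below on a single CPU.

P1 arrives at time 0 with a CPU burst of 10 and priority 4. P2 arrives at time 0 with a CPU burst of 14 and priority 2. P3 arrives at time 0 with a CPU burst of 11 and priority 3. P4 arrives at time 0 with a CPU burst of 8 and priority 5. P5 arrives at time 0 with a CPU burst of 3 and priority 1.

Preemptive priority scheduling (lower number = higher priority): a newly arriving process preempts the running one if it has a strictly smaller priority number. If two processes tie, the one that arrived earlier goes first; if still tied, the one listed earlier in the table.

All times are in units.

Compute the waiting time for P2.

3

Schedule: | P5 0-3 | P2 3-17 | P3 17-28 | P1 28-38 | P4 38-46 |
Completion: P1=38  P2=17  P3=28  P4=46  P5=3
Turnaround (C−A): P1=38  P2=17  P3=28  P4=46  P5=3
Waiting(P2) = turnaround − burst = 17 − 14 = 3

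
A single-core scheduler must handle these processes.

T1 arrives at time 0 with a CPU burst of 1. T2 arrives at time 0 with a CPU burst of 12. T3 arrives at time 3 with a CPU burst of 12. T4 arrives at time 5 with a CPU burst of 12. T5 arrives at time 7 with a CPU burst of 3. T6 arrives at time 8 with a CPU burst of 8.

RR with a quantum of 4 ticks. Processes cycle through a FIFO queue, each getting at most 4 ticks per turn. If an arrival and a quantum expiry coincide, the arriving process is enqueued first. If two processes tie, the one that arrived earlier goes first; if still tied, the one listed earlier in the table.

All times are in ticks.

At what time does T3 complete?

Gantt: | T1 0-1 | T2 1-5 | T3 5-9 | T4 9-13 | T2 13-17 | T5 17-20 | T6 20-24 | T3 24-28 | T4 28-32 | T2 32-36 | T6 36-40 | T3 40-44 | T4 44-48 |
Completion: T1=1  T2=36  T3=44  T4=48  T5=20  T6=40

44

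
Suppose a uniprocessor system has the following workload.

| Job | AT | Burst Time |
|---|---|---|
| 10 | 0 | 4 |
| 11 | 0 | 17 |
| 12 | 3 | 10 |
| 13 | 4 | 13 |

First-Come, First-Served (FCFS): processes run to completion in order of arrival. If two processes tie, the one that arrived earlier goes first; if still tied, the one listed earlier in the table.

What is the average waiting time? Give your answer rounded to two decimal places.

12.25

Schedule: | 10 0-4 | 11 4-21 | 12 21-31 | 13 31-44 |
Completion: 10=4  11=21  12=31  13=44
Turnaround (C−A): 10=4  11=21  12=28  13=40
Waiting times: 10=0, 11=4, 12=18, 13=27
Average waiting = (0+4+18+27) / 4 = 49/4 = 12.25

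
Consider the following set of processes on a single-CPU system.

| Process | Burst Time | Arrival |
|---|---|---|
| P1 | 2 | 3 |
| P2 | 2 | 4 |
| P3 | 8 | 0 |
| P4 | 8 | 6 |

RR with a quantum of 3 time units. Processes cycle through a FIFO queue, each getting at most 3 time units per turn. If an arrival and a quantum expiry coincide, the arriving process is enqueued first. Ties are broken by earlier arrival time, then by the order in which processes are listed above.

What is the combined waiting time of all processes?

17

Schedule: | P3 0-3 | P1 3-5 | P3 5-8 | P2 8-10 | P4 10-13 | P3 13-15 | P4 15-20 |
Completion: P1=5  P2=10  P3=15  P4=20
Turnaround (C−A): P1=2  P2=6  P3=15  P4=14
Waiting = turnaround − burst: P1=0, P2=4, P3=7, P4=6
Total waiting = 0 + 4 + 7 + 6 = 17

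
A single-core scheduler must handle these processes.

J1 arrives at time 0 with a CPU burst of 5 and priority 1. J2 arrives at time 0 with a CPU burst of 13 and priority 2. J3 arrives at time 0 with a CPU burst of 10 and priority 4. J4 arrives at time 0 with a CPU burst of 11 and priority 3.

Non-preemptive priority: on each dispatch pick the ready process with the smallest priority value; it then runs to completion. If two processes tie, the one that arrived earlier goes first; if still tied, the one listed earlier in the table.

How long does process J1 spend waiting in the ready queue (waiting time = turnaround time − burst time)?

Schedule: | J1 0-5 | J2 5-18 | J4 18-29 | J3 29-39 |
Completion: J1=5  J2=18  J3=39  J4=29
Turnaround (C−A): J1=5  J2=18  J3=39  J4=29
Waiting(J1) = turnaround − burst = 5 − 5 = 0

0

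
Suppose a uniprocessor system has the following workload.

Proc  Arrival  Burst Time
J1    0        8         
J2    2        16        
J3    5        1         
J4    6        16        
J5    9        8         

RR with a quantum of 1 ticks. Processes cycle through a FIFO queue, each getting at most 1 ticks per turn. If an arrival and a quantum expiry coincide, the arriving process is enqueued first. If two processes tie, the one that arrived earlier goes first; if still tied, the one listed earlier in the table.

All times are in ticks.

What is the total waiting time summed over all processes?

89

Schedule: | J1 0-2 | J2 2-3 | J1 3-4 | J2 4-5 | J1 5-6 | J3 6-7 | J2 7-8 | J4 8-9 | J1 9-10 | J2 10-11 | J5 11-12 | J4 12-13 | J1 13-14 | J2 14-15 | J5 15-16 | J4 16-17 | J1 17-18 | J2 18-19 | J5 19-20 | J4 20-21 | J1 21-22 | J2 22-23 | J5 23-24 | J4 24-25 | J2 25-26 | J5 26-27 | J4 27-28 | J2 28-29 | J5 29-30 | J4 30-31 | J2 31-32 | J5 32-33 | J4 33-34 | J2 34-35 | J5 35-36 | J4 36-37 | J2 37-38 | J4 38-39 | J2 39-40 | J4 40-41 | J2 41-42 | J4 42-43 | J2 43-44 | J4 44-45 | J2 45-46 | J4 46-49 |
Completion: J1=22  J2=46  J3=7  J4=49  J5=36
Turnaround (C−A): J1=22  J2=44  J3=2  J4=43  J5=27
Waiting = turnaround − burst: J1=14, J2=28, J3=1, J4=27, J5=19
Total waiting = 14 + 28 + 1 + 27 + 19 = 89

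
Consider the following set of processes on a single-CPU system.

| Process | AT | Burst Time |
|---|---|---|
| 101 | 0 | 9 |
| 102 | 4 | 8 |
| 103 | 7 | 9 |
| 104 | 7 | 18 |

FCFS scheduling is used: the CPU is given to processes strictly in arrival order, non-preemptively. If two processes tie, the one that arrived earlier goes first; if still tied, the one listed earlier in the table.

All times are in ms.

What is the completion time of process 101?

9

Gantt: | 101 0-9 | 102 9-17 | 103 17-26 | 104 26-44 |
Completion: 101=9  102=17  103=26  104=44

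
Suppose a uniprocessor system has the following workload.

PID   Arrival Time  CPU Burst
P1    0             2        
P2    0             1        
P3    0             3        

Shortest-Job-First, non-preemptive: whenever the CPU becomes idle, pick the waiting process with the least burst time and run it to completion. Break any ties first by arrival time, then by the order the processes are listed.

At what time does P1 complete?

3

Schedule: | P2 0-1 | P1 1-3 | P3 3-6 |
Completion: P1=3  P2=1  P3=6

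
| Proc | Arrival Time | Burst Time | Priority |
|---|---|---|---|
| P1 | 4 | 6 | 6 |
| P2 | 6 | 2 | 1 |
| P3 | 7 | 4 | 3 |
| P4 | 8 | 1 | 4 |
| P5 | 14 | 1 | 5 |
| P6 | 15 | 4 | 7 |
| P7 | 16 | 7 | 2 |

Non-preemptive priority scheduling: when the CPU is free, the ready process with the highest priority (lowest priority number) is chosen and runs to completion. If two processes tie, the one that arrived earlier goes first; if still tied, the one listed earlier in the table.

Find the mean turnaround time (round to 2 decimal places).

Timeline: | idle 0-4 | P1 4-10 | P2 10-12 | P3 12-16 | P7 16-23 | P4 23-24 | P5 24-25 | P6 25-29 |
Completion: P1=10  P2=12  P3=16  P4=24  P5=25  P6=29  P7=23
Turnaround times: P1=6, P2=6, P3=9, P4=16, P5=11, P6=14, P7=7
Average turnaround = (6+6+9+16+11+14+7) / 7 = 69/7 = 9.86

9.86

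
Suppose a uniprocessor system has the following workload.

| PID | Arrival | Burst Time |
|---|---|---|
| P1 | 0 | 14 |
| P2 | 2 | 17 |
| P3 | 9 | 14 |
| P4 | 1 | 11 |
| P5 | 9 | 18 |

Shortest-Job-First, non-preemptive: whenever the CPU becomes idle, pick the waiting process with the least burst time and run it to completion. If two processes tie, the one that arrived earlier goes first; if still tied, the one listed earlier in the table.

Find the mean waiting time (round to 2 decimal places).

22.60

Timeline: | P1 0-14 | P4 14-25 | P3 25-39 | P2 39-56 | P5 56-74 |
Completion: P1=14  P2=56  P3=39  P4=25  P5=74
Turnaround (C−A): P1=14  P2=54  P3=30  P4=24  P5=65
Waiting times: P1=0, P2=37, P3=16, P4=13, P5=47
Average waiting = (0+37+16+13+47) / 5 = 113/5 = 22.60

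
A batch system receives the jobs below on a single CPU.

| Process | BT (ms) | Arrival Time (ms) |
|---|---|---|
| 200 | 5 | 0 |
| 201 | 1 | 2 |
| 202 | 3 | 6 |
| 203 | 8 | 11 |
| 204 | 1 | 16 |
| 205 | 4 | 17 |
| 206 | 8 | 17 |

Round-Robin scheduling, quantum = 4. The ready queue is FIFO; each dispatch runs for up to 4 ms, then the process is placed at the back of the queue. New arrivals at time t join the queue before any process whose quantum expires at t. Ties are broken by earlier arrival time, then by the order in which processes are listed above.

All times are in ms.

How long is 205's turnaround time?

Schedule: | 200 0-4 | 201 4-5 | 200 5-6 | 202 6-9 | idle 9-11 | 203 11-19 | 204 19-20 | 205 20-24 | 206 24-32 |
Completion: 200=6  201=5  202=9  203=19  204=20  205=24  206=32
Turnaround (C−A): 200=6  201=3  202=3  203=8  204=4  205=7  206=15
Turnaround(205) = completion − arrival = 24 − 17 = 7

7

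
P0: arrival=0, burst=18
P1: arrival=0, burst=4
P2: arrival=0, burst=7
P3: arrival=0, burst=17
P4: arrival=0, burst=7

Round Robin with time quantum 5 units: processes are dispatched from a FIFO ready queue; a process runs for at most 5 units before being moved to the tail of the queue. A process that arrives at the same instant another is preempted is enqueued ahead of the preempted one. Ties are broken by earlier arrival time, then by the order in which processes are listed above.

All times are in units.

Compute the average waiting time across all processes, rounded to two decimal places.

25.80

Gantt: | P0 0-5 | P1 5-9 | P2 9-14 | P3 14-19 | P4 19-24 | P0 24-29 | P2 29-31 | P3 31-36 | P4 36-38 | P0 38-43 | P3 43-48 | P0 48-51 | P3 51-53 |
Completion: P0=51  P1=9  P2=31  P3=53  P4=38
Turnaround (C−A): P0=51  P1=9  P2=31  P3=53  P4=38
Waiting times: P0=33, P1=5, P2=24, P3=36, P4=31
Average waiting = (33+5+24+36+31) / 5 = 129/5 = 25.80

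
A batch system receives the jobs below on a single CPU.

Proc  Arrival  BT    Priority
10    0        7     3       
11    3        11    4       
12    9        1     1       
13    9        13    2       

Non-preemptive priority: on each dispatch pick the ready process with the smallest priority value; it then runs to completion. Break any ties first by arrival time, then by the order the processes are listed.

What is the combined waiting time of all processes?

23

Gantt: | 10 0-7 | 11 7-18 | 12 18-19 | 13 19-32 |
Completion: 10=7  11=18  12=19  13=32
Waiting = turnaround − burst: 10=0, 11=4, 12=9, 13=10
Total waiting = 0 + 4 + 9 + 10 = 23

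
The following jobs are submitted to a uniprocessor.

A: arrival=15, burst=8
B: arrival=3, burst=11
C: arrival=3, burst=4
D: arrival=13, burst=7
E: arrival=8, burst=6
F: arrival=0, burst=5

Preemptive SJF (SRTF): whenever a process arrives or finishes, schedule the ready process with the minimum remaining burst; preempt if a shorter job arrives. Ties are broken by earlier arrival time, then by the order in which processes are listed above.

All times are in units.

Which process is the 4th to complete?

Timeline: | F 0-5 | C 5-9 | E 9-15 | D 15-22 | A 22-30 | B 30-41 |
Completion: A=30  B=41  C=9  D=22  E=15  F=5
Turnaround (C−A): A=15  B=38  C=6  D=9  E=7  F=5
Finish order: F → C → E → D → A → B

D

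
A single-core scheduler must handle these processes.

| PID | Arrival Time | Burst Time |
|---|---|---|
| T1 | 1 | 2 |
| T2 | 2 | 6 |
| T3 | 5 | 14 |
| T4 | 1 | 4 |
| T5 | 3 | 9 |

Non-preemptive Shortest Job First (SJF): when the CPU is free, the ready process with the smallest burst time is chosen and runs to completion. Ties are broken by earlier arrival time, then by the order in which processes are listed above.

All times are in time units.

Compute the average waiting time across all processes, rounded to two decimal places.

Gantt: | idle 0-1 | T1 1-3 | T4 3-7 | T2 7-13 | T5 13-22 | T3 22-36 |
Completion: T1=3  T2=13  T3=36  T4=7  T5=22
Turnaround (C−A): T1=2  T2=11  T3=31  T4=6  T5=19
Waiting times: T1=0, T2=5, T3=17, T4=2, T5=10
Average waiting = (0+5+17+2+10) / 5 = 34/5 = 6.80

6.80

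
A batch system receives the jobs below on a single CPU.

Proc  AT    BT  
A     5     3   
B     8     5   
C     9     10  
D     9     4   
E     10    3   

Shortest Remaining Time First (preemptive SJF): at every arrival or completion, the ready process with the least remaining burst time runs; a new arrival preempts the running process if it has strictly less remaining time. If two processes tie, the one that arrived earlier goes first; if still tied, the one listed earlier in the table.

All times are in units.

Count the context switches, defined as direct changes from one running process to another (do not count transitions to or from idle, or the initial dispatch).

4

Timeline: | idle 0-5 | A 5-8 | B 8-13 | E 13-16 | D 16-20 | C 20-30 |
Completion: A=8  B=13  C=30  D=20  E=16
Turnaround (C−A): A=3  B=5  C=21  D=11  E=6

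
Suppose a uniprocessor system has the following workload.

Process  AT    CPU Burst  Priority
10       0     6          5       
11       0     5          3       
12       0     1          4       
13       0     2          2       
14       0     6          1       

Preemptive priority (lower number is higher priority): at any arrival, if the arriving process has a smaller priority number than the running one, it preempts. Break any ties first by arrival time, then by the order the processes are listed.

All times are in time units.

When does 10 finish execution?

20

Gantt: | 14 0-6 | 13 6-8 | 11 8-13 | 12 13-14 | 10 14-20 |
Completion: 10=20  11=13  12=14  13=8  14=6
Turnaround (C−A): 10=20  11=13  12=14  13=8  14=6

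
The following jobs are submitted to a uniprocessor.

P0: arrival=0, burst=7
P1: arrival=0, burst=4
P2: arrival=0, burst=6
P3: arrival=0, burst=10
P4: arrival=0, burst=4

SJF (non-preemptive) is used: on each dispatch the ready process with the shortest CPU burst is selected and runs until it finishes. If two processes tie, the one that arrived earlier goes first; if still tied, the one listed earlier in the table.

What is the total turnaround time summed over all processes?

Timeline: | P1 0-4 | P4 4-8 | P2 8-14 | P0 14-21 | P3 21-31 |
Completion: P0=21  P1=4  P2=14  P3=31  P4=8
Turnaround = completion − arrival: P0=21, P1=4, P2=14, P3=31, P4=8
Total turnaround = 21 + 4 + 14 + 31 + 8 = 78

78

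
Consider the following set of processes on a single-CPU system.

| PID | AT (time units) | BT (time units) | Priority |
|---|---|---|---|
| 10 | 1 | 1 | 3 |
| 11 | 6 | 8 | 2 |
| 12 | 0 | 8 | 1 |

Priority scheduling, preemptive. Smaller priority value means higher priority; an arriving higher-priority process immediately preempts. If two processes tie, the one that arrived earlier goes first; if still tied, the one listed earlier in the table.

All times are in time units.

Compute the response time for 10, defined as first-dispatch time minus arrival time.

Schedule: | 12 0-8 | 11 8-16 | 10 16-17 |
Completion: 10=17  11=16  12=8
Turnaround (C−A): 10=16  11=10  12=8
Response(10) = first start − arrival = 16 − 1 = 15

15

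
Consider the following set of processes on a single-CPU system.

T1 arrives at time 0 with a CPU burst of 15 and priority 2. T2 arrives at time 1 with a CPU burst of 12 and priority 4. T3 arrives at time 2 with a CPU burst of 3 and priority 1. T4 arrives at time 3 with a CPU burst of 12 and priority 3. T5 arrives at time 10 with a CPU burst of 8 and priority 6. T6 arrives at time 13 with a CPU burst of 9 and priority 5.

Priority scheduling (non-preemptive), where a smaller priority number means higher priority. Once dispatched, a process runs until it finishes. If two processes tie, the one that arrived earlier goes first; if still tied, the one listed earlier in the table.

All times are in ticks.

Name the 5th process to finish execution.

T6

Gantt: | T1 0-15 | T3 15-18 | T4 18-30 | T2 30-42 | T6 42-51 | T5 51-59 |
Completion: T1=15  T2=42  T3=18  T4=30  T5=59  T6=51
Finish order: T1 → T3 → T4 → T2 → T6 → T5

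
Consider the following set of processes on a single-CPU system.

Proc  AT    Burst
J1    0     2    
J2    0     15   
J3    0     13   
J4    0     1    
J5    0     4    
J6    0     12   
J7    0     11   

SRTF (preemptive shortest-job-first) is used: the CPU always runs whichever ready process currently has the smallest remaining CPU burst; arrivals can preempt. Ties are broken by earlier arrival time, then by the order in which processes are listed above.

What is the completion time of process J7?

Schedule: | J4 0-1 | J1 1-3 | J5 3-7 | J7 7-18 | J6 18-30 | J3 30-43 | J2 43-58 |
Completion: J1=3  J2=58  J3=43  J4=1  J5=7  J6=30  J7=18

18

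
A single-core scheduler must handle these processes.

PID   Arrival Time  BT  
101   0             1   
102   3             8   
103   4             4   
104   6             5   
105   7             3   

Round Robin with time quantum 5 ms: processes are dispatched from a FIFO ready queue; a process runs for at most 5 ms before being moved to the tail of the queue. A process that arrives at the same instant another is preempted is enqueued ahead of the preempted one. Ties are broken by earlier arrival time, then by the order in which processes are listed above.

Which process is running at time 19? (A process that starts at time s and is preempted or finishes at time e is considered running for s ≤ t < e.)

Gantt: | 101 0-1 | idle 1-3 | 102 3-8 | 103 8-12 | 104 12-17 | 105 17-20 | 102 20-23 |
Completion: 101=1  102=23  103=12  104=17  105=20
Turnaround (C−A): 101=1  102=20  103=8  104=11  105=13

105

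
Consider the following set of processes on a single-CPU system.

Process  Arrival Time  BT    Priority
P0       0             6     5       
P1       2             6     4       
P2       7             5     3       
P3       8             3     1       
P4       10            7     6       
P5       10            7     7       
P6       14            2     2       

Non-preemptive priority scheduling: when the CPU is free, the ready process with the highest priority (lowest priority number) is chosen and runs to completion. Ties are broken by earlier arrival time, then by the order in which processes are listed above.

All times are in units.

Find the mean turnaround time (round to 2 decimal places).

12.29

Gantt: | P0 0-6 | P1 6-12 | P3 12-15 | P6 15-17 | P2 17-22 | P4 22-29 | P5 29-36 |
Completion: P0=6  P1=12  P2=22  P3=15  P4=29  P5=36  P6=17
Turnaround (C−A): P0=6  P1=10  P2=15  P3=7  P4=19  P5=26  P6=3
Turnaround times: P0=6, P1=10, P2=15, P3=7, P4=19, P5=26, P6=3
Average turnaround = (6+10+15+7+19+26+3) / 7 = 86/7 = 12.29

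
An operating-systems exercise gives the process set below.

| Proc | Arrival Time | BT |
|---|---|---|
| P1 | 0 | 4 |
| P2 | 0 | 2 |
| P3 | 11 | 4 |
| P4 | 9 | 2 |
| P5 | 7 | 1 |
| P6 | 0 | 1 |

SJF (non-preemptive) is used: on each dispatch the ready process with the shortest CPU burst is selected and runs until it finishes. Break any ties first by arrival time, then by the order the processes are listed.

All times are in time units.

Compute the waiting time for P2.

1

Timeline: | P6 0-1 | P2 1-3 | P1 3-7 | P5 7-8 | idle 8-9 | P4 9-11 | P3 11-15 |
Completion: P1=7  P2=3  P3=15  P4=11  P5=8  P6=1
Turnaround (C−A): P1=7  P2=3  P3=4  P4=2  P5=1  P6=1
Waiting(P2) = turnaround − burst = 3 − 2 = 1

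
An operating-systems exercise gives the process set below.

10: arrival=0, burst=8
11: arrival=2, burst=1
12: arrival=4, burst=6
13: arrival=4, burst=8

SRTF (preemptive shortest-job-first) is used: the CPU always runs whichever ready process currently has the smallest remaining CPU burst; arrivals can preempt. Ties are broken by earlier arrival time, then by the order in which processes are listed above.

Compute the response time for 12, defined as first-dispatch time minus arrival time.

Schedule: | 10 0-2 | 11 2-3 | 10 3-9 | 12 9-15 | 13 15-23 |
Completion: 10=9  11=3  12=15  13=23
Turnaround (C−A): 10=9  11=1  12=11  13=19
Response(12) = first start − arrival = 9 − 4 = 5

5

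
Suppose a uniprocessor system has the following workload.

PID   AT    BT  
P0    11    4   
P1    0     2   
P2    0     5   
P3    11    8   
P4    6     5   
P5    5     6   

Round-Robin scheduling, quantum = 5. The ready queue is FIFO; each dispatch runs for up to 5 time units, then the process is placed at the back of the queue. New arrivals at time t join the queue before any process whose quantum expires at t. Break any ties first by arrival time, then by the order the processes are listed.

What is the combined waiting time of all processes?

Gantt: | P1 0-2 | P2 2-7 | P5 7-12 | P4 12-17 | P0 17-21 | P3 21-26 | P5 26-27 | P3 27-30 |
Completion: P0=21  P1=2  P2=7  P3=30  P4=17  P5=27
Turnaround (C−A): P0=10  P1=2  P2=7  P3=19  P4=11  P5=22
Waiting = turnaround − burst: P0=6, P1=0, P2=2, P3=11, P4=6, P5=16
Total waiting = 6 + 0 + 2 + 11 + 6 + 16 = 41

41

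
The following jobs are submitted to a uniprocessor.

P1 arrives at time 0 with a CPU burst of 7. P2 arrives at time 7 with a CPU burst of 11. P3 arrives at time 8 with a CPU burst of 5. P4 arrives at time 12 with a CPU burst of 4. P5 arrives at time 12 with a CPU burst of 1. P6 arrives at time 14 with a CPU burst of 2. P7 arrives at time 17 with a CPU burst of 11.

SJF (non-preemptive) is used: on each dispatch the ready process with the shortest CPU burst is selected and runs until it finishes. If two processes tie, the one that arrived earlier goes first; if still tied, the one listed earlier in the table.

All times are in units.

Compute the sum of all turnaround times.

91

Schedule: | P1 0-7 | P2 7-18 | P5 18-19 | P6 19-21 | P4 21-25 | P3 25-30 | P7 30-41 |
Completion: P1=7  P2=18  P3=30  P4=25  P5=19  P6=21  P7=41
Turnaround (C−A): P1=7  P2=11  P3=22  P4=13  P5=7  P6=7  P7=24
Turnaround = completion − arrival: P1=7, P2=11, P3=22, P4=13, P5=7, P6=7, P7=24
Total turnaround = 7 + 11 + 22 + 13 + 7 + 7 + 24 = 91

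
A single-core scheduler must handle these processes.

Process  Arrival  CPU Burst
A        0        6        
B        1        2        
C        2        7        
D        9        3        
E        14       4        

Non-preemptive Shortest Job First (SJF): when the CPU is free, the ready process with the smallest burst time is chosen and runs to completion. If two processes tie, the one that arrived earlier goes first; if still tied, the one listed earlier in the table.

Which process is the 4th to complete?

D

Schedule: | A 0-6 | B 6-8 | C 8-15 | D 15-18 | E 18-22 |
Completion: A=6  B=8  C=15  D=18  E=22
Turnaround (C−A): A=6  B=7  C=13  D=9  E=8
Finish order: A → B → C → D → E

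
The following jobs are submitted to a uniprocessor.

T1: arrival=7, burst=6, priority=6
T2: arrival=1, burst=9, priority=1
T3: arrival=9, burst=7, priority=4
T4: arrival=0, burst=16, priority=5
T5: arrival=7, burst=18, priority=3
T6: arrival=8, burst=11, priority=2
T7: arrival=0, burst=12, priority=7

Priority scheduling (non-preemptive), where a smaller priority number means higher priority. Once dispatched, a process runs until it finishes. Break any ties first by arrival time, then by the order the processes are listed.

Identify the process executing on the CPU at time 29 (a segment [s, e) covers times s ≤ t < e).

Gantt: | T4 0-16 | T2 16-25 | T6 25-36 | T5 36-54 | T3 54-61 | T1 61-67 | T7 67-79 |
Completion: T1=67  T2=25  T3=61  T4=16  T5=54  T6=36  T7=79
Turnaround (C−A): T1=60  T2=24  T3=52  T4=16  T5=47  T6=28  T7=79

T6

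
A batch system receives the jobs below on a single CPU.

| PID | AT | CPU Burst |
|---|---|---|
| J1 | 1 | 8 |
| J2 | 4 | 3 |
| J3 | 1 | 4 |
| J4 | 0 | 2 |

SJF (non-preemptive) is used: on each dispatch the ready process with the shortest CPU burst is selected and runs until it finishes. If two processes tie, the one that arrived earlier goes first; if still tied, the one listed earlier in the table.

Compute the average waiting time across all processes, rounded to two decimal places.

Gantt: | J4 0-2 | J3 2-6 | J2 6-9 | J1 9-17 |
Completion: J1=17  J2=9  J3=6  J4=2
Waiting times: J1=8, J2=2, J3=1, J4=0
Average waiting = (8+2+1+0) / 4 = 11/4 = 2.75

2.75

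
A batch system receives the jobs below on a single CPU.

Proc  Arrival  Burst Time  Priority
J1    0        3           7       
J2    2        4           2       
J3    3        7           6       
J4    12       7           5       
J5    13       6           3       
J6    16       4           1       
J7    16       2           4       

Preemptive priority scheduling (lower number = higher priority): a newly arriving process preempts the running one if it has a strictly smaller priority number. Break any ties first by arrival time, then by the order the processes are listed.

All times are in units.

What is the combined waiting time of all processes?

75

Schedule: | J1 0-2 | J2 2-6 | J3 6-12 | J4 12-13 | J5 13-16 | J6 16-20 | J5 20-23 | J7 23-25 | J4 25-31 | J3 31-32 | J1 32-33 |
Completion: J1=33  J2=6  J3=32  J4=31  J5=23  J6=20  J7=25
Waiting = turnaround − burst: J1=30, J2=0, J3=22, J4=12, J5=4, J6=0, J7=7
Total waiting = 30 + 0 + 22 + 12 + 4 + 0 + 7 = 75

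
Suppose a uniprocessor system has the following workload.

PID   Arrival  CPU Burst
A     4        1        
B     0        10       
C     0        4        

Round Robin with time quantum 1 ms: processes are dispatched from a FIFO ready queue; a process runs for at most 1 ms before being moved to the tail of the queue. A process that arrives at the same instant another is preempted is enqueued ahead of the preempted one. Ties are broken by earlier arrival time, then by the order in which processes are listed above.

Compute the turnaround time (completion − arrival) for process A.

2

Timeline: | B 0-1 | C 1-2 | B 2-3 | C 3-4 | B 4-5 | A 5-6 | C 6-7 | B 7-8 | C 8-9 | B 9-15 |
Completion: A=6  B=15  C=9
Turnaround (C−A): A=2  B=15  C=9
Turnaround(A) = completion − arrival = 6 − 4 = 2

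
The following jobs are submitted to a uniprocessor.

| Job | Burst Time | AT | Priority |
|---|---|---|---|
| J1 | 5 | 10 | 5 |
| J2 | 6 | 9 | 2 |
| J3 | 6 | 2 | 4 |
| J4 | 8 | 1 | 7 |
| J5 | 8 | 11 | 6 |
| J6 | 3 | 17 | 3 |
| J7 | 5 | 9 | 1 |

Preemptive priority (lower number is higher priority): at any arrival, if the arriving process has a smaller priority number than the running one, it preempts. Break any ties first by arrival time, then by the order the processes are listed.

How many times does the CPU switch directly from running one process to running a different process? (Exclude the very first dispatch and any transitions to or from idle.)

Timeline: | idle 0-1 | J4 1-2 | J3 2-8 | J4 8-9 | J7 9-14 | J2 14-20 | J6 20-23 | J1 23-28 | J5 28-36 | J4 36-42 |
Completion: J1=28  J2=20  J3=8  J4=42  J5=36  J6=23  J7=14

8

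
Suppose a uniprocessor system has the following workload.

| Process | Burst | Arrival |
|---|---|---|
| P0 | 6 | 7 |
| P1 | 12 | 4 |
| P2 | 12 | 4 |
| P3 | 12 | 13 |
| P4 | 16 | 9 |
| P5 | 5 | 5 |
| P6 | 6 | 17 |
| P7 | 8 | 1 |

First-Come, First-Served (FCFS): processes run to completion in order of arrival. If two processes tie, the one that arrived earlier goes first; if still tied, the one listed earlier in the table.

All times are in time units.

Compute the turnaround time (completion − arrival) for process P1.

17

Timeline: | idle 0-1 | P7 1-9 | P1 9-21 | P2 21-33 | P5 33-38 | P0 38-44 | P4 44-60 | P3 60-72 | P6 72-78 |
Completion: P0=44  P1=21  P2=33  P3=72  P4=60  P5=38  P6=78  P7=9
Turnaround(P1) = completion − arrival = 21 − 4 = 17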